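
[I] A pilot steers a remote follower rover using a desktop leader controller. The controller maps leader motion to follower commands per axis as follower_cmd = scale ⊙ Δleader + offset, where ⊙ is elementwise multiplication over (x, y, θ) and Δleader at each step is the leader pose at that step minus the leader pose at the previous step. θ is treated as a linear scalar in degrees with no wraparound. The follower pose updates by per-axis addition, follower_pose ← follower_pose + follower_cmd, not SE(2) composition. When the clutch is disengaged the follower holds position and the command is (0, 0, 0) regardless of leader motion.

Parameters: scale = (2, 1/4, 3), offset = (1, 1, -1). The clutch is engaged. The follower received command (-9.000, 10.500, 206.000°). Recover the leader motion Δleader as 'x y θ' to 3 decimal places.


axis x: (-9.000 − 1) / (2) = -5.000
axis y: (10.500 − 1) / (1/4) = 38.000
axis θ: (206.000 − -1) / (3) = 69.000

-5.000 38.000 69.000


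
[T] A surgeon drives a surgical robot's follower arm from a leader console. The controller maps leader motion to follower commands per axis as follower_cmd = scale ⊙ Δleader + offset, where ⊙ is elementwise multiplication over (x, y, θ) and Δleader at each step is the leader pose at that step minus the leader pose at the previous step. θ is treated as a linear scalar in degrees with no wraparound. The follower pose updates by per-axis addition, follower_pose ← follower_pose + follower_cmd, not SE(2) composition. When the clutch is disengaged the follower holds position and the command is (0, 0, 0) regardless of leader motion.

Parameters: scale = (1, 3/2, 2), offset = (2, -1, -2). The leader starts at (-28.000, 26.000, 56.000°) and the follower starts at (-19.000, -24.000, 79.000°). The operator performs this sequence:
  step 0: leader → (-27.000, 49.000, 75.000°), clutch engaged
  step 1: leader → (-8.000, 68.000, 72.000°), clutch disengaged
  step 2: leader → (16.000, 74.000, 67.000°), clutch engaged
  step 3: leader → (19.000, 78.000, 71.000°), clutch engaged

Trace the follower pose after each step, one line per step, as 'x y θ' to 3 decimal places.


-16.000 9.500 115.000
-16.000 9.500 115.000
10.000 17.500 103.000
15.000 22.500 109.000

step 0: Δleader=(1.000, 23.000, 19.000°), engaged; cmd=(3.000, 33.500, 36.000°) → follower=(-16.000, 9.500, 115.000°)
step 1: Δleader=(19.000, 19.000, -3.000°), disengaged; cmd=(0,0,0) → follower holds at (-16.000, 9.500, 115.000°)
step 2: Δleader=(24.000, 6.000, -5.000°), engaged; cmd=(26.000, 8.000, -12.000°) → follower=(10.000, 17.500, 103.000°)
step 3: Δleader=(3.000, 4.000, 4.000°), engaged; cmd=(5.000, 5.000, 6.000°) → follower=(15.000, 22.500, 109.000°)


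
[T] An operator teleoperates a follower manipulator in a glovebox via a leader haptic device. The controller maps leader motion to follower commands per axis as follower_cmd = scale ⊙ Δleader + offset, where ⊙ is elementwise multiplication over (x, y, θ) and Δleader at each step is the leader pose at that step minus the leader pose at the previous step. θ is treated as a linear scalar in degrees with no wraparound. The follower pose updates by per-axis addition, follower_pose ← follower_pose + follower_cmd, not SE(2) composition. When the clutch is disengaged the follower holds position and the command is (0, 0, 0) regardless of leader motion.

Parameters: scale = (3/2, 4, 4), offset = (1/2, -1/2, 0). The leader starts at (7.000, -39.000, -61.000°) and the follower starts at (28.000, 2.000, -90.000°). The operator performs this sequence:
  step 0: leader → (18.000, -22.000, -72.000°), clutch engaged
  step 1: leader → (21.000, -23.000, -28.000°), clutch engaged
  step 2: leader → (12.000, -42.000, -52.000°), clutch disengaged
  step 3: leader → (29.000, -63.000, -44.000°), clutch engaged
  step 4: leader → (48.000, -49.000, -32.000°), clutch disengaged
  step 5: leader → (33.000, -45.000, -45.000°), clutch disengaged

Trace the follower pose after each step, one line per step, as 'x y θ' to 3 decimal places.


45.000 69.500 -134.000
50.000 65.000 42.000
50.000 65.000 42.000
76.000 -19.500 74.000
76.000 -19.500 74.000
76.000 -19.500 74.000

step 0: Δleader=(11.000, 17.000, -11.000°), engaged; cmd=(17.000, 67.500, -44.000°) → follower=(45.000, 69.500, -134.000°)
step 1: Δleader=(3.000, -1.000, 44.000°), engaged; cmd=(5.000, -4.500, 176.000°) → follower=(50.000, 65.000, 42.000°)
step 2: Δleader=(-9.000, -19.000, -24.000°), disengaged; cmd=(0,0,0) → follower holds at (50.000, 65.000, 42.000°)
step 3: Δleader=(17.000, -21.000, 8.000°), engaged; cmd=(26.000, -84.500, 32.000°) → follower=(76.000, -19.500, 74.000°)
step 4: Δleader=(19.000, 14.000, 12.000°), disengaged; cmd=(0,0,0) → follower holds at (76.000, -19.500, 74.000°)
step 5: Δleader=(-15.000, 4.000, -13.000°), disengaged; cmd=(0,0,0) → follower holds at (76.000, -19.500, 74.000°)


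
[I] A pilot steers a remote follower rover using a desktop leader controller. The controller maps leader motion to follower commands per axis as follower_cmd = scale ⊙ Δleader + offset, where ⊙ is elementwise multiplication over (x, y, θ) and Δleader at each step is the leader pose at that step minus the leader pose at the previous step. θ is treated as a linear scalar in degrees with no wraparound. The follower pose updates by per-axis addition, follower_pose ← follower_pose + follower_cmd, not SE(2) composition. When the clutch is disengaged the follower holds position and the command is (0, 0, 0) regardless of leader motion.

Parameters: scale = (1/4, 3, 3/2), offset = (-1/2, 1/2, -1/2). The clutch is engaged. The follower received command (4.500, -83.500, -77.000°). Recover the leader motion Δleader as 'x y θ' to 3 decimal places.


20.000 -28.000 -51.000

axis x: (4.500 − -1/2) / (1/4) = 20.000
axis y: (-83.500 − 1/2) / (3) = -28.000
axis θ: (-77.000 − -1/2) / (3/2) = -51.000


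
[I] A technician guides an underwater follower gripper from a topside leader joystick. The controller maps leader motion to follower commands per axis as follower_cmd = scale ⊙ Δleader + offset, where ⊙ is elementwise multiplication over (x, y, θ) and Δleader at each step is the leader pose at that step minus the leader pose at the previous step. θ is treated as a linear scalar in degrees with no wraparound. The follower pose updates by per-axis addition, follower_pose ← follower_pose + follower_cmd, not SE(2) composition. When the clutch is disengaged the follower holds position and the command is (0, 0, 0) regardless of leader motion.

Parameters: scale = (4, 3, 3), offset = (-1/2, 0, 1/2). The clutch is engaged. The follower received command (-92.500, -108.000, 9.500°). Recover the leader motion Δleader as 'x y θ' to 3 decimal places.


-23.000 -36.000 3.000

axis x: (-92.500 − -1/2) / (4) = -23.000
axis y: (-108.000 − 0) / (3) = -36.000
axis θ: (9.500 − 1/2) / (3) = 3.000


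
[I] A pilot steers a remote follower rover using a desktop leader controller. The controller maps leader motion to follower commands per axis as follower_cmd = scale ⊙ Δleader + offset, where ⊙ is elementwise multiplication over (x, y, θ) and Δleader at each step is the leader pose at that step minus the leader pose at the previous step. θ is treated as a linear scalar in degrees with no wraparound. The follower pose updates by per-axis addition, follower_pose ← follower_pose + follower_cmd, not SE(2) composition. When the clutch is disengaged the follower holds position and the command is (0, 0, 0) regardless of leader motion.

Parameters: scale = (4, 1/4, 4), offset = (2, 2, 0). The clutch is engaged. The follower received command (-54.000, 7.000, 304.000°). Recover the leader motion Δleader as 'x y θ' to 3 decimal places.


-14.000 20.000 76.000

axis x: (-54.000 − 2) / (4) = -14.000
axis y: (7.000 − 2) / (1/4) = 20.000
axis θ: (304.000 − 0) / (4) = 76.000


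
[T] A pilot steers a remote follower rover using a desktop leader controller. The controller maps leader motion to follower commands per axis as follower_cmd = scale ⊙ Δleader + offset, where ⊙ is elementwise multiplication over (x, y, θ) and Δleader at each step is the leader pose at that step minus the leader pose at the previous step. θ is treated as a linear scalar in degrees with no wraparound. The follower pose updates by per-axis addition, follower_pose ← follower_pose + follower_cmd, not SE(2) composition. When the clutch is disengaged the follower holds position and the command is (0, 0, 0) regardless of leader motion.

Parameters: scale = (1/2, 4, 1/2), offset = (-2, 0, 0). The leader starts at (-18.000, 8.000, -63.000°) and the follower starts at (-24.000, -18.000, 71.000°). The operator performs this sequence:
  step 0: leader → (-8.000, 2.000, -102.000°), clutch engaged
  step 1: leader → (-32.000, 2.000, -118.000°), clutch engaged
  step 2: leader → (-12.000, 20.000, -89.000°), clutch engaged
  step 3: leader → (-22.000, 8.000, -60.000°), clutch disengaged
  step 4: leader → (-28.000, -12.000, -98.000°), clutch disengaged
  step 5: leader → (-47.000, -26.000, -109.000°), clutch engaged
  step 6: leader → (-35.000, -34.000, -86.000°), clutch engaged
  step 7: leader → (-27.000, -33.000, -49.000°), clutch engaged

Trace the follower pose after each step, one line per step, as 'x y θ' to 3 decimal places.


-21.000 -42.000 51.500
-35.000 -42.000 43.500
-27.000 30.000 58.000
-27.000 30.000 58.000
-27.000 30.000 58.000
-38.500 -26.000 52.500
-34.500 -58.000 64.000
-32.500 -54.000 82.500

step 0: Δleader=(10.000, -6.000, -39.000°), engaged; cmd=(3.000, -24.000, -19.500°) → follower=(-21.000, -42.000, 51.500°)
step 1: Δleader=(-24.000, 0.000, -16.000°), engaged; cmd=(-14.000, 0.000, -8.000°) → follower=(-35.000, -42.000, 43.500°)
step 2: Δleader=(20.000, 18.000, 29.000°), engaged; cmd=(8.000, 72.000, 14.500°) → follower=(-27.000, 30.000, 58.000°)
step 3: Δleader=(-10.000, -12.000, 29.000°), disengaged; cmd=(0,0,0) → follower holds at (-27.000, 30.000, 58.000°)
step 4: Δleader=(-6.000, -20.000, -38.000°), disengaged; cmd=(0,0,0) → follower holds at (-27.000, 30.000, 58.000°)
step 5: Δleader=(-19.000, -14.000, -11.000°), engaged; cmd=(-11.500, -56.000, -5.500°) → follower=(-38.500, -26.000, 52.500°)
step 6: Δleader=(12.000, -8.000, 23.000°), engaged; cmd=(4.000, -32.000, 11.500°) → follower=(-34.500, -58.000, 64.000°)
step 7: Δleader=(8.000, 1.000, 37.000°), engaged; cmd=(2.000, 4.000, 18.500°) → follower=(-32.500, -54.000, 82.500°)


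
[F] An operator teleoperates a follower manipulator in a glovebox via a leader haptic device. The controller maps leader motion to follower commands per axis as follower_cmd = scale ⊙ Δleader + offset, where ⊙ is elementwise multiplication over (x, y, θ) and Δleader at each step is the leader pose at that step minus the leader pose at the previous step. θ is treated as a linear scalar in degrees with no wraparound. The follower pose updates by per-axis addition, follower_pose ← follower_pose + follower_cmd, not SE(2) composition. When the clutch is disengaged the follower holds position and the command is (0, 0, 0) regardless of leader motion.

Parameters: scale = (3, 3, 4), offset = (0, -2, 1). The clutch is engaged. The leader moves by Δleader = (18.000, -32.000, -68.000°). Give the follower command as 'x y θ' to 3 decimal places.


axis x: 3·18.000 + 0 = 54.000
axis y: 3·-32.000 + -2 = -98.000
axis θ: 4·-68.000 + 1 = -271.000

54.000 -98.000 -271.000


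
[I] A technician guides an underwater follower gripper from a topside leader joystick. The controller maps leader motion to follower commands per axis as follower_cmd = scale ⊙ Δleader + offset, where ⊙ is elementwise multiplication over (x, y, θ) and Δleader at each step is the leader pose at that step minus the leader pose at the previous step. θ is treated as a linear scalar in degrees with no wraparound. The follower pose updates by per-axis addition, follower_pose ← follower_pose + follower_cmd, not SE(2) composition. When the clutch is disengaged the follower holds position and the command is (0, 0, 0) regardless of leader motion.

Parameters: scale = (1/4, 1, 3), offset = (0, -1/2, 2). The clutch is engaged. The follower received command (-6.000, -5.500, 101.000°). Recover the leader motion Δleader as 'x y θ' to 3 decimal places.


-24.000 -5.000 33.000

axis x: (-6.000 − 0) / (1/4) = -24.000
axis y: (-5.500 − -1/2) / (1) = -5.000
axis θ: (101.000 − 2) / (3) = 33.000


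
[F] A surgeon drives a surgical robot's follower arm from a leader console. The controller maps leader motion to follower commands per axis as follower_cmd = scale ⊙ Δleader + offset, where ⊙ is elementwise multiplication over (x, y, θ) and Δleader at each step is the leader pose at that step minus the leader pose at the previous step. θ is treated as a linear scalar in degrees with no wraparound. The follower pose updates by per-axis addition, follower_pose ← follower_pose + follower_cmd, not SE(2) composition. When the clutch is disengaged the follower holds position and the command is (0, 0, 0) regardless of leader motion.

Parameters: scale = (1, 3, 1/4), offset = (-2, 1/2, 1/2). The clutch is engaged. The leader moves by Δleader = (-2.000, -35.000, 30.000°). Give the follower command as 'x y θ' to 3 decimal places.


-4.000 -104.500 8.000

axis x: 1·-2.000 + -2 = -4.000
axis y: 3·-35.000 + 1/2 = -104.500
axis θ: 1/4·30.000 + 1/2 = 8.000


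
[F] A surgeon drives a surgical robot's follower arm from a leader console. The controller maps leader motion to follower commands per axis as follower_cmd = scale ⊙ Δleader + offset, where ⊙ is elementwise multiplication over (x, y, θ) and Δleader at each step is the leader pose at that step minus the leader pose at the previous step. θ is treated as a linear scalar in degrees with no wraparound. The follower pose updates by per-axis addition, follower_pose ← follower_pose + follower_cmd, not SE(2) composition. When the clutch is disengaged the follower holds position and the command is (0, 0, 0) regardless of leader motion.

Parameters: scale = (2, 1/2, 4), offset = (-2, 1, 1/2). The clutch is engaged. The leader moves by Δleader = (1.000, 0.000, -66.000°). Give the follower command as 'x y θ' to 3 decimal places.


axis x: 2·1.000 + -2 = 0.000
axis y: 1/2·0.000 + 1 = 1.000
axis θ: 4·-66.000 + 1/2 = -263.500

0.000 1.000 -263.500


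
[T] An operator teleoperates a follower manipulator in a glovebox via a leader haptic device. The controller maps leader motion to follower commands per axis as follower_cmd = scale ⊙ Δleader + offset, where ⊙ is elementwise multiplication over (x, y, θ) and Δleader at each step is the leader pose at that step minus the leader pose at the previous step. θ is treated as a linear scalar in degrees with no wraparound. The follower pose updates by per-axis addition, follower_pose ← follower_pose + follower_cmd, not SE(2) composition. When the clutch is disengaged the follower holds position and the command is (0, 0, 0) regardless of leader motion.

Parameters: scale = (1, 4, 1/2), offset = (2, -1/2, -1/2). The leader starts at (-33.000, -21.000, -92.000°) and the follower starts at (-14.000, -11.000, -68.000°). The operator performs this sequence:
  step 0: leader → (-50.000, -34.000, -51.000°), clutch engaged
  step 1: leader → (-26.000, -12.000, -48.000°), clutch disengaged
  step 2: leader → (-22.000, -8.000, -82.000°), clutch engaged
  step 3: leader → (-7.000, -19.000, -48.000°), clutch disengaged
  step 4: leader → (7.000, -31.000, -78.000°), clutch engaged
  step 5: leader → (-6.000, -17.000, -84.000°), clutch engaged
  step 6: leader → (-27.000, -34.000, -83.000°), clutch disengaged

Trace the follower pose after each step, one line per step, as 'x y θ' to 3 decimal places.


-29.000 -63.500 -48.000
-29.000 -63.500 -48.000
-23.000 -48.000 -65.500
-23.000 -48.000 -65.500
-7.000 -96.500 -81.000
-18.000 -41.000 -84.500
-18.000 -41.000 -84.500

step 0: Δleader=(-17.000, -13.000, 41.000°), engaged; cmd=(-15.000, -52.500, 20.000°) → follower=(-29.000, -63.500, -48.000°)
step 1: Δleader=(24.000, 22.000, 3.000°), disengaged; cmd=(0,0,0) → follower holds at (-29.000, -63.500, -48.000°)
step 2: Δleader=(4.000, 4.000, -34.000°), engaged; cmd=(6.000, 15.500, -17.500°) → follower=(-23.000, -48.000, -65.500°)
step 3: Δleader=(15.000, -11.000, 34.000°), disengaged; cmd=(0,0,0) → follower holds at (-23.000, -48.000, -65.500°)
step 4: Δleader=(14.000, -12.000, -30.000°), engaged; cmd=(16.000, -48.500, -15.500°) → follower=(-7.000, -96.500, -81.000°)
step 5: Δleader=(-13.000, 14.000, -6.000°), engaged; cmd=(-11.000, 55.500, -3.500°) → follower=(-18.000, -41.000, -84.500°)
step 6: Δleader=(-21.000, -17.000, 1.000°), disengaged; cmd=(0,0,0) → follower holds at (-18.000, -41.000, -84.500°)


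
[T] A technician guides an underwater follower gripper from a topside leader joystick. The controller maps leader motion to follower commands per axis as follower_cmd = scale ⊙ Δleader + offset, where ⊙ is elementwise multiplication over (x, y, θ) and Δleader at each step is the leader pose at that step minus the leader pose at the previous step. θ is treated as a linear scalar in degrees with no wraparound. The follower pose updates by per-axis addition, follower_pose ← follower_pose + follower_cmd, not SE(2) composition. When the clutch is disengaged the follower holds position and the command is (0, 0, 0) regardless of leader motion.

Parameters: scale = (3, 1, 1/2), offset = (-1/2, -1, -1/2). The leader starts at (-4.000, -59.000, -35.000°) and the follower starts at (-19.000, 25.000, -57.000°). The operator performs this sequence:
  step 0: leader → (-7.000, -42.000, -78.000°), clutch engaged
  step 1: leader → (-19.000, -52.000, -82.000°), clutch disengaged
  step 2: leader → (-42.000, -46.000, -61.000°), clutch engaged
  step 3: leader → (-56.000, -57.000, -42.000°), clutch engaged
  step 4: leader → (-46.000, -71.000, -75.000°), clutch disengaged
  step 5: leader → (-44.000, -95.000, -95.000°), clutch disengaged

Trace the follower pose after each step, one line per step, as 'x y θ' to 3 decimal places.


step 0: Δleader=(-3.000, 17.000, -43.000°), engaged; cmd=(-9.500, 16.000, -22.000°) → follower=(-28.500, 41.000, -79.000°)
step 1: Δleader=(-12.000, -10.000, -4.000°), disengaged; cmd=(0,0,0) → follower holds at (-28.500, 41.000, -79.000°)
step 2: Δleader=(-23.000, 6.000, 21.000°), engaged; cmd=(-69.500, 5.000, 10.000°) → follower=(-98.000, 46.000, -69.000°)
step 3: Δleader=(-14.000, -11.000, 19.000°), engaged; cmd=(-42.500, -12.000, 9.000°) → follower=(-140.500, 34.000, -60.000°)
step 4: Δleader=(10.000, -14.000, -33.000°), disengaged; cmd=(0,0,0) → follower holds at (-140.500, 34.000, -60.000°)
step 5: Δleader=(2.000, -24.000, -20.000°), disengaged; cmd=(0,0,0) → follower holds at (-140.500, 34.000, -60.000°)

-28.500 41.000 -79.000
-28.500 41.000 -79.000
-98.000 46.000 -69.000
-140.500 34.000 -60.000
-140.500 34.000 -60.000
-140.500 34.000 -60.000


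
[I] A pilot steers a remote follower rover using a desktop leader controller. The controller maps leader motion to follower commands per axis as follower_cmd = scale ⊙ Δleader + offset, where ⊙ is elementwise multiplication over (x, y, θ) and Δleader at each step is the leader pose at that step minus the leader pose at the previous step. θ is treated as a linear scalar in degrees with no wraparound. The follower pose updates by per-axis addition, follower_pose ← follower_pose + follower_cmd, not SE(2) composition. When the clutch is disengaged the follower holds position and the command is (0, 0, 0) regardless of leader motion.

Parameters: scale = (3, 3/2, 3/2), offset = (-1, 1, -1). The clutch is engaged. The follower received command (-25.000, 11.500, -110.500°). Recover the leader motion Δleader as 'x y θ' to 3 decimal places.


-8.000 7.000 -73.000

axis x: (-25.000 − -1) / (3) = -8.000
axis y: (11.500 − 1) / (3/2) = 7.000
axis θ: (-110.500 − -1) / (3/2) = -73.000


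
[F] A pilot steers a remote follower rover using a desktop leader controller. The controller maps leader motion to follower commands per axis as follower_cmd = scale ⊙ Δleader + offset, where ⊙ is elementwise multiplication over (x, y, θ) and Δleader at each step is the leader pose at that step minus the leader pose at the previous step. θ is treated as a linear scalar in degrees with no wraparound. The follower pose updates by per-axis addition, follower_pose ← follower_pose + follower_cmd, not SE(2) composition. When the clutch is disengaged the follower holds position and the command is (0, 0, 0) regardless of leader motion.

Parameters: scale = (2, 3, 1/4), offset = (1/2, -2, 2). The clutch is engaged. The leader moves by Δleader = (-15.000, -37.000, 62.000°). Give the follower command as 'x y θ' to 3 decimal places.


-29.500 -113.000 17.500

axis x: 2·-15.000 + 1/2 = -29.500
axis y: 3·-37.000 + -2 = -113.000
axis θ: 1/4·62.000 + 2 = 17.500


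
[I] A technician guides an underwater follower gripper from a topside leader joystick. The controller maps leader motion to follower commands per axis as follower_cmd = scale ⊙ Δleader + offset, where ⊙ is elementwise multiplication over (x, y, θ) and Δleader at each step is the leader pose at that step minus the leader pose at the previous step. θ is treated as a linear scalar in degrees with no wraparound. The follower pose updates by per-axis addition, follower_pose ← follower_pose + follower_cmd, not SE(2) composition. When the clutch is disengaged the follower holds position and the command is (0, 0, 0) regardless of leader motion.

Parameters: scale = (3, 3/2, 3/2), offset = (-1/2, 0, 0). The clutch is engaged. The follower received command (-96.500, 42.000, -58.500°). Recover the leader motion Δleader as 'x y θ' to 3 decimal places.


axis x: (-96.500 − -1/2) / (3) = -32.000
axis y: (42.000 − 0) / (3/2) = 28.000
axis θ: (-58.500 − 0) / (3/2) = -39.000

-32.000 28.000 -39.000


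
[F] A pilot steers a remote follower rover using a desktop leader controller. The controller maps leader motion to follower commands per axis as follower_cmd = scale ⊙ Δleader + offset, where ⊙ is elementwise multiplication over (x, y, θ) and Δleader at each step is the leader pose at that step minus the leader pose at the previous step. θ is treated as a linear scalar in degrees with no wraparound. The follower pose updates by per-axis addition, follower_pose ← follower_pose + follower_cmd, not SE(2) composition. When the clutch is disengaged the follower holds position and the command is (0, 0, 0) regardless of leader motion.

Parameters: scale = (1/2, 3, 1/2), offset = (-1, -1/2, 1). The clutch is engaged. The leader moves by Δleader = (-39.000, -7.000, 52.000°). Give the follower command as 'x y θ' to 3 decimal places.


axis x: 1/2·-39.000 + -1 = -20.500
axis y: 3·-7.000 + -1/2 = -21.500
axis θ: 1/2·52.000 + 1 = 27.000

-20.500 -21.500 27.000


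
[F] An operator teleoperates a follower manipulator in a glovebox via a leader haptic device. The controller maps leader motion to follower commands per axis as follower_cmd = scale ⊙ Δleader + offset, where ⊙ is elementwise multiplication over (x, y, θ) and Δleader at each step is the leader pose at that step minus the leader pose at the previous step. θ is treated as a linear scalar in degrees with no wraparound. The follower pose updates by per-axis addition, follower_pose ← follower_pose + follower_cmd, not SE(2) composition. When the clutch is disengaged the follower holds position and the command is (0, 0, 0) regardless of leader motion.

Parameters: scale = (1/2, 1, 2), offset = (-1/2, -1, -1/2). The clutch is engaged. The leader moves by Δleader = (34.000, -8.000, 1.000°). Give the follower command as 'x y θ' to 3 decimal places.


axis x: 1/2·34.000 + -1/2 = 16.500
axis y: 1·-8.000 + -1 = -9.000
axis θ: 2·1.000 + -1/2 = 1.500

16.500 -9.000 1.500


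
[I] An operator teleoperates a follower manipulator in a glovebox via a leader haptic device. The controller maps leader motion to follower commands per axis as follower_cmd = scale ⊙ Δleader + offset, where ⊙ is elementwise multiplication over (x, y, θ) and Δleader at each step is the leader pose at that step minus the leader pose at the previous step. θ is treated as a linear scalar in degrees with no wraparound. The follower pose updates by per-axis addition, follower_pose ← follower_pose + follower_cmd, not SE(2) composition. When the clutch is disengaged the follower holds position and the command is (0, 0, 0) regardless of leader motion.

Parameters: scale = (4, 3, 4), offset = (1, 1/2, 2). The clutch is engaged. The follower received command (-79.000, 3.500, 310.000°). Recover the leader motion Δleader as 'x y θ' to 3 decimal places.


axis x: (-79.000 − 1) / (4) = -20.000
axis y: (3.500 − 1/2) / (3) = 1.000
axis θ: (310.000 − 2) / (4) = 77.000

-20.000 1.000 77.000


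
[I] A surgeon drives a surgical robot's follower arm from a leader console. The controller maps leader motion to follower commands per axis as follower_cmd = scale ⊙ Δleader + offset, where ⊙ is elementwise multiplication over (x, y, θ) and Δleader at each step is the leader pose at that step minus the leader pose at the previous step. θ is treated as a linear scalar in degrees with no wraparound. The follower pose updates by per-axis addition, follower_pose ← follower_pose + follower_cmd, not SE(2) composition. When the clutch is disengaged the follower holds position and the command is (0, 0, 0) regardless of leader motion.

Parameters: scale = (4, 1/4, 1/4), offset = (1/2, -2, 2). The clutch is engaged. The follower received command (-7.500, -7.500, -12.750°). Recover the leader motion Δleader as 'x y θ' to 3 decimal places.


axis x: (-7.500 − 1/2) / (4) = -2.000
axis y: (-7.500 − -2) / (1/4) = -22.000
axis θ: (-12.750 − 2) / (1/4) = -59.000

-2.000 -22.000 -59.000


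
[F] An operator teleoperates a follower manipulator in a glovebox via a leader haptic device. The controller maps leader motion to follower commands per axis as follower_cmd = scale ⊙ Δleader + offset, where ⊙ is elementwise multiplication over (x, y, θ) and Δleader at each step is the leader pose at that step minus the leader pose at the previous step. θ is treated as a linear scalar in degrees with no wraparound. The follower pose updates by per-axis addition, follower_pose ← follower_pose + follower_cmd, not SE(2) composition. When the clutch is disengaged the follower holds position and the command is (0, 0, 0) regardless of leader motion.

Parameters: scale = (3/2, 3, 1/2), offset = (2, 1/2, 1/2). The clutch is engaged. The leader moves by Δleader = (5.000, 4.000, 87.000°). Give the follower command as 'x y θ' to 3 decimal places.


axis x: 3/2·5.000 + 2 = 9.500
axis y: 3·4.000 + 1/2 = 12.500
axis θ: 1/2·87.000 + 1/2 = 44.000

9.500 12.500 44.000


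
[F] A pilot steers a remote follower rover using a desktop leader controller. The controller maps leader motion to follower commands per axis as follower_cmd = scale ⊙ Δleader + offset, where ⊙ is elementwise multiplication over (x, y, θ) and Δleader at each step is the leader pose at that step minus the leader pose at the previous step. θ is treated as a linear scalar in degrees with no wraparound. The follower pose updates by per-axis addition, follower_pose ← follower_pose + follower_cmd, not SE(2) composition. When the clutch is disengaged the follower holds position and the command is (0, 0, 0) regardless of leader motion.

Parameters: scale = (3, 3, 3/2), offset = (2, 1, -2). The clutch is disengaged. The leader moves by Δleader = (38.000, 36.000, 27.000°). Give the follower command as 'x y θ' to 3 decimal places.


clutch disengaged → follower holds; cmd = (0, 0, 0)

0.000 0.000 0.000


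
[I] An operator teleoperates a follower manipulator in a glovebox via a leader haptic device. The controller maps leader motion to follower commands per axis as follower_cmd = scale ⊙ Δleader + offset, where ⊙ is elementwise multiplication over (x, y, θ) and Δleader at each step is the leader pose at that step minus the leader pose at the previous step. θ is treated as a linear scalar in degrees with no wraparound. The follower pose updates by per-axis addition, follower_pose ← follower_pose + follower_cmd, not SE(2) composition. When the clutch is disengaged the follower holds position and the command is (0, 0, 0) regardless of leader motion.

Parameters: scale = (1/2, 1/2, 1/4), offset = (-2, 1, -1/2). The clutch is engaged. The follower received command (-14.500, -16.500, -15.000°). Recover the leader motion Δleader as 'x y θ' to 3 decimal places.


-25.000 -35.000 -58.000

axis x: (-14.500 − -2) / (1/2) = -25.000
axis y: (-16.500 − 1) / (1/2) = -35.000
axis θ: (-15.000 − -1/2) / (1/4) = -58.000


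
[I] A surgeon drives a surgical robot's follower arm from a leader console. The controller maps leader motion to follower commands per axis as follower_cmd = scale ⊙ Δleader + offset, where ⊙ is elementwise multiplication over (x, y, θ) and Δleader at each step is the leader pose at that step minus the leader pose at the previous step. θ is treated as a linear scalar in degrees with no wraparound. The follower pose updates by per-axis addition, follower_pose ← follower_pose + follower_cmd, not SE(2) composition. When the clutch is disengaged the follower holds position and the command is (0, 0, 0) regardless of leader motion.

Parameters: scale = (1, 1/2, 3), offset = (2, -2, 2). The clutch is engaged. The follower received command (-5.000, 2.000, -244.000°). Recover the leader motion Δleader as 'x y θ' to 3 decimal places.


-7.000 8.000 -82.000

axis x: (-5.000 − 2) / (1) = -7.000
axis y: (2.000 − -2) / (1/2) = 8.000
axis θ: (-244.000 − 2) / (3) = -82.000


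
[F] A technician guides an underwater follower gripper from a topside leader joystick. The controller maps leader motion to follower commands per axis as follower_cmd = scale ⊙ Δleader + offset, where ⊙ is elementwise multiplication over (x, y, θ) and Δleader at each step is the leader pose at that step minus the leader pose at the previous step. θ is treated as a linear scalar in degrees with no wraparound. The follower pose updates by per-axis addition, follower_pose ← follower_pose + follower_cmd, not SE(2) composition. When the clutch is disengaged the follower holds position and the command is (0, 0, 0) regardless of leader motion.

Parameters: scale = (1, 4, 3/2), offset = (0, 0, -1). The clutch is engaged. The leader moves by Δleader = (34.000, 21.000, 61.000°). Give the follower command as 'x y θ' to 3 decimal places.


34.000 84.000 90.500

axis x: 1·34.000 + 0 = 34.000
axis y: 4·21.000 + 0 = 84.000
axis θ: 3/2·61.000 + -1 = 90.500


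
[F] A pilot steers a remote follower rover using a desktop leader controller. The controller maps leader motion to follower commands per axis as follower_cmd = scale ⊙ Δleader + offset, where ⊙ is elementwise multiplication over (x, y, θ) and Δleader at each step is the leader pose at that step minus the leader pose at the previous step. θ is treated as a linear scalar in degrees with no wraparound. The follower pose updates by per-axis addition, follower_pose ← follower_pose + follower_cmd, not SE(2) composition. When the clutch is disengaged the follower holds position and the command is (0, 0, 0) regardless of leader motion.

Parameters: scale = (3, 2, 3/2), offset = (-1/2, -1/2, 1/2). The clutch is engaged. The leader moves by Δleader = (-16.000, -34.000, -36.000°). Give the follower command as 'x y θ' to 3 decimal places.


-48.500 -68.500 -53.500

axis x: 3·-16.000 + -1/2 = -48.500
axis y: 2·-34.000 + -1/2 = -68.500
axis θ: 3/2·-36.000 + 1/2 = -53.500


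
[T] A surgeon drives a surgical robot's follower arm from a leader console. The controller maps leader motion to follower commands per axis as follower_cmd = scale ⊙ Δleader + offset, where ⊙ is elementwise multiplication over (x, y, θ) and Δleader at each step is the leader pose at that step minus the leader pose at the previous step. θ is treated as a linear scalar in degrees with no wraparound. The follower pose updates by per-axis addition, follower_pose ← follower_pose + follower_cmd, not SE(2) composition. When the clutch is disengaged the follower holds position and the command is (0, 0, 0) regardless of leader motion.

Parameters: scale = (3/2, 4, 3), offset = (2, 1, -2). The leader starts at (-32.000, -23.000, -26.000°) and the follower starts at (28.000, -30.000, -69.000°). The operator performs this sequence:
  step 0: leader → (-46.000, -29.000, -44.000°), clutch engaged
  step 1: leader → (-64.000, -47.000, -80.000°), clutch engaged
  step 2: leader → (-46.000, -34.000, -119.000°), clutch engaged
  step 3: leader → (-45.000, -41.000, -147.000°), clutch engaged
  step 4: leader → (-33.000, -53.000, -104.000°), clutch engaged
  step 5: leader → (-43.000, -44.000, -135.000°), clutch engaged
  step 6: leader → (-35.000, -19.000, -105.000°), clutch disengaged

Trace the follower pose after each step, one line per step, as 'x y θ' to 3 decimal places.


step 0: Δleader=(-14.000, -6.000, -18.000°), engaged; cmd=(-19.000, -23.000, -56.000°) → follower=(9.000, -53.000, -125.000°)
step 1: Δleader=(-18.000, -18.000, -36.000°), engaged; cmd=(-25.000, -71.000, -110.000°) → follower=(-16.000, -124.000, -235.000°)
step 2: Δleader=(18.000, 13.000, -39.000°), engaged; cmd=(29.000, 53.000, -119.000°) → follower=(13.000, -71.000, -354.000°)
step 3: Δleader=(1.000, -7.000, -28.000°), engaged; cmd=(3.500, -27.000, -86.000°) → follower=(16.500, -98.000, -440.000°)
step 4: Δleader=(12.000, -12.000, 43.000°), engaged; cmd=(20.000, -47.000, 127.000°) → follower=(36.500, -145.000, -313.000°)
step 5: Δleader=(-10.000, 9.000, -31.000°), engaged; cmd=(-13.000, 37.000, -95.000°) → follower=(23.500, -108.000, -408.000°)
step 6: Δleader=(8.000, 25.000, 30.000°), disengaged; cmd=(0,0,0) → follower holds at (23.500, -108.000, -408.000°)

9.000 -53.000 -125.000
-16.000 -124.000 -235.000
13.000 -71.000 -354.000
16.500 -98.000 -440.000
36.500 -145.000 -313.000
23.500 -108.000 -408.000
23.500 -108.000 -408.000


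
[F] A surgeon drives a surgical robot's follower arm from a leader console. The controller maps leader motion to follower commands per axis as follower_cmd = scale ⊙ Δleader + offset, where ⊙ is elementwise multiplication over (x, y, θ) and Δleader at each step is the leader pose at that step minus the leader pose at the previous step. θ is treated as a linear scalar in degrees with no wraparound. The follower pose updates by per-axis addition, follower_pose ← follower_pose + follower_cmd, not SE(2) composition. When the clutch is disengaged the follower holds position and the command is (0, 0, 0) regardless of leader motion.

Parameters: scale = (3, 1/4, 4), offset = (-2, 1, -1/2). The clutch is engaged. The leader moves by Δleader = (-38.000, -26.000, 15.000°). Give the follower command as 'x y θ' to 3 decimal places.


-116.000 -5.500 59.500

axis x: 3·-38.000 + -2 = -116.000
axis y: 1/4·-26.000 + 1 = -5.500
axis θ: 4·15.000 + -1/2 = 59.500


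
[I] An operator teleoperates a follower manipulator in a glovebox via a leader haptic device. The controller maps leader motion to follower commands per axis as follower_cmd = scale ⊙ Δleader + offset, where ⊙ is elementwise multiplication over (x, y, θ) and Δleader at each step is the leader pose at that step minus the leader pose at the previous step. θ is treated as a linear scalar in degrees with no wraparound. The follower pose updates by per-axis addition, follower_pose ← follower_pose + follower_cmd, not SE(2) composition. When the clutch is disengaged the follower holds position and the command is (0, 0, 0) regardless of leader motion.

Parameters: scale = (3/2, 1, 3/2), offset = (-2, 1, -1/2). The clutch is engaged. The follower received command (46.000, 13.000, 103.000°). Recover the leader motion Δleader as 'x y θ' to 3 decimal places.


32.000 12.000 69.000

axis x: (46.000 − -2) / (3/2) = 32.000
axis y: (13.000 − 1) / (1) = 12.000
axis θ: (103.000 − -1/2) / (3/2) = 69.000


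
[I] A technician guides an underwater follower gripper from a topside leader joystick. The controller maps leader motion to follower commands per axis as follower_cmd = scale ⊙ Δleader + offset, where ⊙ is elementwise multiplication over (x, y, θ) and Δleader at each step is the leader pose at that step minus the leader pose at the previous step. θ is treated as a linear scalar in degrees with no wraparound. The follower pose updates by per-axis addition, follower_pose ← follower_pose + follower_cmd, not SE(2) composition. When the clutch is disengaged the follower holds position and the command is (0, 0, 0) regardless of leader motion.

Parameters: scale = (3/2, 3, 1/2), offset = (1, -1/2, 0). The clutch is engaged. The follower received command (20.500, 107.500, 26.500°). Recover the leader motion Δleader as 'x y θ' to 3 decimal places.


axis x: (20.500 − 1) / (3/2) = 13.000
axis y: (107.500 − -1/2) / (3) = 36.000
axis θ: (26.500 − 0) / (1/2) = 53.000

13.000 36.000 53.000


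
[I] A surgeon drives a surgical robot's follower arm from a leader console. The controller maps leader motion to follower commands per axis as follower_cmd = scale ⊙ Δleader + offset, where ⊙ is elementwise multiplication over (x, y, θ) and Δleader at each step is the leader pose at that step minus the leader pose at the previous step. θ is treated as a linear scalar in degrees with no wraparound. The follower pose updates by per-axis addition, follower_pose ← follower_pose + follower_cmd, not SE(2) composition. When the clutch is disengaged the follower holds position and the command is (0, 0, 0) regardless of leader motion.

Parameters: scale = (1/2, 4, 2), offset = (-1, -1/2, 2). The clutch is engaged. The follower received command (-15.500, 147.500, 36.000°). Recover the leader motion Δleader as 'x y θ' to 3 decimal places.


-29.000 37.000 17.000

axis x: (-15.500 − -1) / (1/2) = -29.000
axis y: (147.500 − -1/2) / (4) = 37.000
axis θ: (36.000 − 2) / (2) = 17.000


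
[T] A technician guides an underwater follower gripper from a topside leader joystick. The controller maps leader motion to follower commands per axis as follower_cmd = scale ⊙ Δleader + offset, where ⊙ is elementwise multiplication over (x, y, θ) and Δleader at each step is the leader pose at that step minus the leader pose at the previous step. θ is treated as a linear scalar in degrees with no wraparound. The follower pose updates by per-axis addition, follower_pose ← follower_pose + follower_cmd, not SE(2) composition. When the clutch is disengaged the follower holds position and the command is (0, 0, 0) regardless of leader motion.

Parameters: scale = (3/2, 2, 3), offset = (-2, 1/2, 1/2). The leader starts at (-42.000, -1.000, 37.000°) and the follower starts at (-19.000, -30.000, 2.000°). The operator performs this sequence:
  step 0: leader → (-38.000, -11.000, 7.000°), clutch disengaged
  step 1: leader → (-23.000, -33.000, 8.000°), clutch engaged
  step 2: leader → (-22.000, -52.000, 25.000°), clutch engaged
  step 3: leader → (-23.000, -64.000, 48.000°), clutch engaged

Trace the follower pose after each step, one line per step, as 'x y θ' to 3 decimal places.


step 0: Δleader=(4.000, -10.000, -30.000°), disengaged; cmd=(0,0,0) → follower holds at (-19.000, -30.000, 2.000°)
step 1: Δleader=(15.000, -22.000, 1.000°), engaged; cmd=(20.500, -43.500, 3.500°) → follower=(1.500, -73.500, 5.500°)
step 2: Δleader=(1.000, -19.000, 17.000°), engaged; cmd=(-0.500, -37.500, 51.500°) → follower=(1.000, -111.000, 57.000°)
step 3: Δleader=(-1.000, -12.000, 23.000°), engaged; cmd=(-3.500, -23.500, 69.500°) → follower=(-2.500, -134.500, 126.500°)

-19.000 -30.000 2.000
1.500 -73.500 5.500
1.000 -111.000 57.000
-2.500 -134.500 126.500
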